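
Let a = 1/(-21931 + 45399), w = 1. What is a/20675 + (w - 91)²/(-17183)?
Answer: -3930127272817/8337207064700 ≈ -0.47140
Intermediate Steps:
a = 1/23468 ≈ 4.2611e-5
a/20675 + (w - 91)²/(-17183) = (1/23468)/20675 + (1 - 91)²/(-17183) = (1/23468)*(1/20675) + (-90)²*(-1/17183) = 1/485200900 + 8100*(-1/17183) = 1/485200900 - 8100/17183 = -3930127272817/8337207064700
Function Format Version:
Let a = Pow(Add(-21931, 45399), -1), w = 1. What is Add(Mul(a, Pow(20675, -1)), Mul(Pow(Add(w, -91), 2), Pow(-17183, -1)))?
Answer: Rational(-3930127272817, 8337207064700) ≈ -0.47140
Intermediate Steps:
a = Rational(1, 23468) (a = Pow(23468, -1) = Rational(1, 23468) ≈ 4.2611e-5)
Add(Mul(a, Pow(20675, -1)), Mul(Pow(Add(w, -91), 2), Pow(-17183, -1))) = Add(Mul(Rational(1, 23468), Pow(20675, -1)), Mul(Pow(Add(1, -91), 2), Pow(-17183, -1))) = Add(Mul(Rational(1, 23468), Rational(1, 20675)), Mul(Pow(-90, 2), Rational(-1, 17183))) = Add(Rational(1, 485200900), Mul(8100, Rational(-1, 17183))) = Add(Rational(1, 485200900), Rational(-8100, 17183)) = Rational(-3930127272817, 8337207064700)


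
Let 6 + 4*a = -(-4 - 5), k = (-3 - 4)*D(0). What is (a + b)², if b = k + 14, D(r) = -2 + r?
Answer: 13225/16 ≈ 826.56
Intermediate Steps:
k = 14 (k = (-3 - 4)*(-2 + 0) = -7*(-2) = 14)
a = ¾ (a = -3/2 + (-(-4 - 5))/4 = -3/2 + (-1*(-9))/4 = -3/2 + (¼)*9 = -3/2 + 9/4 = ¾ ≈ 0.75000)
b = 28 (b = 14 + 14 = 28)
(a + b)² = (¾ + 28)² = (115/4)² = 13225/16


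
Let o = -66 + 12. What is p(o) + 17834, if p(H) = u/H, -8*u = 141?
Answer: 2568143/144 ≈ 17834.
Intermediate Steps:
o = -54
u = -141/8 (u = -1/8*141 = -141/8 ≈ -17.625)
p(H) = -141/(8*H)
p(o) + 17834 = -141/8/(-54) + 17834 = -141/8*(-1/54) + 17834 = 47/144 + 17834 = 2568143/144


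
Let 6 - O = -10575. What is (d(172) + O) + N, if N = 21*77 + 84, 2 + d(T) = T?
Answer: 12452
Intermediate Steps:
O = 10581 (O = 6 - 1*(-10575) = 6 + 10575 = 10581)
d(T) = -2 + T
N = 1701 (N = 1617 + 84 = 1701)
(d(172) + O) + N = ((-2 + 172) + 10581) + 1701 = (170 + 10581) + 1701 = 10751 + 1701 = 12452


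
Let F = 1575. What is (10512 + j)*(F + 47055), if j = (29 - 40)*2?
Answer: 510128700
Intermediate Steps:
j = -22 (j = -11*2 = -22)
(10512 + j)*(F + 47055) = (10512 - 22)*(1575 + 47055) = 10490*48630 = 510128700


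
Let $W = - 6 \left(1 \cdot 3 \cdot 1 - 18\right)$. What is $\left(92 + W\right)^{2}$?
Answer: $33124$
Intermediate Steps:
$W = 90$ ($W = - 6 \left(3 \cdot 1 - 18\right) = - 6 \left(3 - 18\right) = \left(-6\right) \left(-15\right) = 90$)
$\left(92 + W\right)^{2} = \left(92 + 90\right)^{2} = 182^{2} = 33124$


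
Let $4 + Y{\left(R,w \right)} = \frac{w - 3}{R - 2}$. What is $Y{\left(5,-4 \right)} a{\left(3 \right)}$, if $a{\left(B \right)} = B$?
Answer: $-19$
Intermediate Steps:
$Y{\left(R,w \right)} = -4 + \frac{-3 + w}{-2 + R}$ ($Y{\left(R,w \right)} = -4 + \frac{w - 3}{R - 2} = -4 + \frac{-3 + w}{-2 + R}$)
$Y{\left(5,-4 \right)} a{\left(3 \right)} = \frac{5 - 4 - 20}{-2 + 5} \cdot 3 = \frac{5 - 4 - 20}{3} \cdot 3 = \frac{1}{3} \left(-19\right) 3 = \left(- \frac{19}{3}\right) 3 = -19$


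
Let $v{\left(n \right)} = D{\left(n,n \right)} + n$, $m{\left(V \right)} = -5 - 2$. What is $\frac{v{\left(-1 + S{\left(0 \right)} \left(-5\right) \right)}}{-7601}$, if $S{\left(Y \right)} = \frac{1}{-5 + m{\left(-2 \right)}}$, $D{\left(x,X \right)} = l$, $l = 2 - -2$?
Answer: $- \frac{41}{91212} \approx -0.0004495$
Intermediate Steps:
$m{\left(V \right)} = -7$ ($m{\left(V \right)} = -5 - 2 = -7$)
$l = 4$ ($l = 2 + 2 = 4$)
$D{\left(x,X \right)} = 4$
$S{\left(Y \right)} = - \frac{1}{12}$ ($S{\left(Y \right)} = \frac{1}{-5 - 7} = \frac{1}{-12} = - \frac{1}{12}$)
$v{\left(n \right)} = 4 + n$
$\frac{v{\left(-1 + S{\left(0 \right)} \left(-5\right) \right)}}{-7601} = \frac{4 - \frac{7}{12}}{-7601} = \left(4 + \left(-1 + \frac{5}{12}\right)\right) \left(- \frac{1}{7601}\right) = \left(4 - \frac{7}{12}\right) \left(- \frac{1}{7601}\right) = \frac{41}{12} \left(- \frac{1}{7601}\right) = - \frac{41}{91212}$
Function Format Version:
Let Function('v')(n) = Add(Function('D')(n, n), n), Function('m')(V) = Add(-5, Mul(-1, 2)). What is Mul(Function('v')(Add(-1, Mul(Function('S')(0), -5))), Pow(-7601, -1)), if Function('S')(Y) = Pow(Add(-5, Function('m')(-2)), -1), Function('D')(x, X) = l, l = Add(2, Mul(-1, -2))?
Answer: Rational(-41, 91212) ≈ -0.00044950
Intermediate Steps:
Function('m')(V) = -7 (Function('m')(V) = Add(-5, -2) = -7)
l = 4 (l = Add(2, 2) = 4)
Function('D')(x, X) = 4
Function('S')(Y) = Rational(-1, 12) (Function('S')(Y) = Pow(Add(-5, -7), -1) = Pow(-12, -1) = Rational(-1, 12))
Function('v')(n) = Add(4, n)
Mul(Function('v')(Add(-1, Mul(Function('S')(0), -5))), Pow(-7601, -1)) = Mul(Add(4, Add(-1, Mul(Rational(-1, 12), -5))), Pow(-7601, -1)) = Mul(Add(4, Add(-1, Rational(5, 12))), Rational(-1, 7601)) = Mul(Add(4, Rational(-7, 12)), Rational(-1, 7601)) = Mul(Rational(41, 12), Rational(-1, 7601)) = Rational(-41, 91212)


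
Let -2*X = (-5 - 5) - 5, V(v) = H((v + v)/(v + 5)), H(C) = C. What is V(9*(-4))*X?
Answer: 540/31 ≈ 17.419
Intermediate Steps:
V(v) = 2*v/(5 + v) (V(v) = (v + v)/(v + 5) = (2*v)/(5 + v) = 2*v/(5 + v))
X = 15/2 (X = -((-5 - 5) - 5)/2 = -(-10 - 5)/2 = -½*(-15) = 15/2 ≈ 7.5000)
V(9*(-4))*X = (2*(9*(-4))/(5 + 9*(-4)))*(15/2) = (2*(-36)/(5 - 36))*(15/2) = (2*(-36)/(-31))*(15/2) = (2*(-36)*(-1/31))*(15/2) = (72/31)*(15/2) = 540/31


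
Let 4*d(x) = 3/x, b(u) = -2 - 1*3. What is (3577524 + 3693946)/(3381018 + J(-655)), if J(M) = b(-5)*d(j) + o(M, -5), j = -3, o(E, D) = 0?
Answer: 29085880/13524077 ≈ 2.1507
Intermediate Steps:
b(u) = -5 (b(u) = -2 - 3 = -5)
d(x) = 3/(4*x) (d(x) = (3/x)/4 = 3/(4*x))
J(M) = 5/4 (J(M) = -15/(4*(-3)) + 0 = -15*(-1)/(4*3) + 0 = -5*(-1/4) + 0 = 5/4 + 0 = 5/4)
(3577524 + 3693946)/(3381018 + J(-655)) = (3577524 + 3693946)/(3381018 + 5/4) = 7271470/(13524077/4) = 7271470*(4/13524077) = 29085880/13524077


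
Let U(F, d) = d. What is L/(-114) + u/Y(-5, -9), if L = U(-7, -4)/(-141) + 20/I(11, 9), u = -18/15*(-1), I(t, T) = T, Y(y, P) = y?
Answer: -156566/602775 ≈ -0.25974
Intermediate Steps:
u = 6/5 (u = -18*1/15*(-1) = -6/5*(-1) = 6/5 ≈ 1.2000)
L = 952/423 (L = -4/(-141) + 20/9 = -4*(-1/141) + 20*(⅑) = 4/141 + 20/9 = 952/423 ≈ 2.2506)
L/(-114) + u/Y(-5, -9) = (952/423)/(-114) + (6/5)/(-5) = (952/423)*(-1/114) + (6/5)*(-⅕) = -476/24111 - 6/25 = -156566/602775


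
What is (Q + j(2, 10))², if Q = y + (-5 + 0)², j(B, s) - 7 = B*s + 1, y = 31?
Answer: 7056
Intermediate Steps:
j(B, s) = 8 + B*s (j(B, s) = 7 + (B*s + 1) = 7 + (1 + B*s) = 8 + B*s)
Q = 56 (Q = 31 + (-5 + 0)² = 31 + (-5)² = 31 + 25 = 56)
(Q + j(2, 10))² = (56 + (8 + 2*10))² = (56 + (8 + 20))² = (56 + 28)² = 84² = 7056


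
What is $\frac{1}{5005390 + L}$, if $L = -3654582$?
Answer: $\frac{1}{1350808} \approx 7.403 \cdot 10^{-7}$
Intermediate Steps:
$\frac{1}{5005390 + L} = \frac{1}{5005390 - 3654582} = \frac{1}{1350808}$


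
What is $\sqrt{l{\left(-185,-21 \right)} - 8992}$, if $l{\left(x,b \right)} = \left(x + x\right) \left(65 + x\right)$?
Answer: $4 \sqrt{2213} \approx 188.17$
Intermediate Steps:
$l{\left(x,b \right)} = 2 x \left(65 + x\right)$
$\sqrt{l{\left(-185,-21 \right)} - 8992} = \sqrt{2 \left(-185\right) \left(65 - 185\right) - 8992} = \sqrt{2 \left(-185\right) \left(-120\right) - 8992} = \sqrt{44400 - 8992} = \sqrt{35408} = 4 \sqrt{2213}$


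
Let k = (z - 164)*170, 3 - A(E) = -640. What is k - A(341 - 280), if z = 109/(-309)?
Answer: -8832137/309 ≈ -28583.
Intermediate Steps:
A(E) = 643 (A(E) = 3 - 1*(-640) = 3 + 640 = 643)
z = -109/309 (z = 109*(-1/309) = -109/309 ≈ -0.35275)
k = -8633450/309 (k = (-109/309 - 164)*170 = -50785/309*170 = -8633450/309 ≈ -27940.)
k - A(341 - 280) = -8633450/309 - 1*643 = -8633450/309 - 643 = -8832137/309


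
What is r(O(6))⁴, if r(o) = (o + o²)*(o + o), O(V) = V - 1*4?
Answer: 331776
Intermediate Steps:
O(V) = -4 + V (O(V) = V - 4 = -4 + V)
r(o) = 2*o*(o + o²) (r(o) = (o + o²)*(2*o) = 2*o*(o + o²))
r(O(6))⁴ = (2*(-4 + 6)²*(1 + (-4 + 6)))⁴ = (2*2²*(1 + 2))⁴ = (2*4*3)⁴ = 24⁴ = 331776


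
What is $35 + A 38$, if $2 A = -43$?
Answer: $-782$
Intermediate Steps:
$A = - \frac{43}{2}$ ($A = \frac{1}{2} \left(-43\right) = - \frac{43}{2} \approx -21.5$)
$35 + A 38 = 35 - 817 = -782$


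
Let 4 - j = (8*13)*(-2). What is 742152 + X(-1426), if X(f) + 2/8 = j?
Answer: 2969455/4 ≈ 7.4236e+5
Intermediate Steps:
j = 212 (j = 4 - 8*13*(-2) = 4 - 104*(-2) = 4 - 1*(-208) = 4 + 208 = 212)
X(f) = 847/4 (X(f) = -¼ + 212 = 847/4)
742152 + X(-1426) = 742152 + 847/4 = 2969455/4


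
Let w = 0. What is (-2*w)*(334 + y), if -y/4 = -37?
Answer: 0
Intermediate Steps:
y = 148 (y = -4*(-37) = 148)
(-2*w)*(334 + y) = (-2*0)*(334 + 148) = 0*482 = 0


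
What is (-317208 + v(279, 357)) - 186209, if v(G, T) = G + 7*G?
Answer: -501185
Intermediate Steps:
v(G, T) = 8*G
(-317208 + v(279, 357)) - 186209 = (-317208 + 8*279) - 186209 = (-317208 + 2232) - 186209 = -314976 - 186209 = -501185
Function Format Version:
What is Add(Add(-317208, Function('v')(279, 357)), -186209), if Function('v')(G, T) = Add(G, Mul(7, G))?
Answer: -501185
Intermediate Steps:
Function('v')(G, T) = Mul(8, G)
Add(Add(-317208, Function('v')(279, 357)), -186209) = Add(Add(-317208, Mul(8, 279)), -186209) = Add(Add(-317208, 2232), -186209) = Add(-314976, -186209) = -501185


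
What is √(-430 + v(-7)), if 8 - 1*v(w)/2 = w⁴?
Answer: 4*I*√326 ≈ 72.222*I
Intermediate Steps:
v(w) = 16 - 2*w⁴
√(-430 + v(-7)) = √(-430 + (16 - 2*(-7)⁴)) = √(-430 + (16 - 2*2401)) = √(-430 + (16 - 4802)) = √(-430 - 4786) = √(-5216) = 4*I*√326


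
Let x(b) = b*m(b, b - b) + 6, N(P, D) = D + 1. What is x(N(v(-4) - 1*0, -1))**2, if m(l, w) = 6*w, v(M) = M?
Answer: 36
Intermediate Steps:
N(P, D) = 1 + D
x(b) = 6 (x(b) = b*(6*(b - b)) + 6 = b*(6*0) + 6 = b*0 + 6 = 0 + 6 = 6)
x(N(v(-4) - 1*0, -1))**2 = 6**2 = 36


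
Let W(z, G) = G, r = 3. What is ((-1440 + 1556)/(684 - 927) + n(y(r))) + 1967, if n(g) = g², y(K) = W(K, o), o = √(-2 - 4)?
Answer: 476407/243 ≈ 1960.5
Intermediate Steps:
o = I*√6 (o = √(-6) = I*√6 ≈ 2.4495*I)
y(K) = I*√6
((-1440 + 1556)/(684 - 927) + n(y(r))) + 1967 = ((-1440 + 1556)/(684 - 927) + (I*√6)²) + 1967 = (116/(-243) - 6) + 1967 = (116*(-1/243) - 6) + 1967 = (-116/243 - 6) + 1967 = -1574/243 + 1967 = 476407/243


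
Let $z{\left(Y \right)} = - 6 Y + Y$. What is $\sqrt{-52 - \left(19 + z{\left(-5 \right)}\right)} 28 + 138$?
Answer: $138 + 112 i \sqrt{6} \approx 138.0 + 274.34 i$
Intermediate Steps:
$z{\left(Y \right)} = - 5 Y$
$\sqrt{-52 - \left(19 + z{\left(-5 \right)}\right)} 28 + 138 = \sqrt{-52 - \left(19 - -25\right)} 28 + 138 = \sqrt{-52 - 44} \cdot 28 + 138 = \sqrt{-96} \cdot 28 + 138 = 4 i \sqrt{6} \cdot 28 + 138 = 112 i \sqrt{6} + 138 = 138 + 112 i \sqrt{6}$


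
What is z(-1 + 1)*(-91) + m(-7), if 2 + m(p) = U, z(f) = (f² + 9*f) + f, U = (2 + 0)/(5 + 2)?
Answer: -12/7 ≈ -1.7143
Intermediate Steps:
U = 2/7 ≈ 0.28571
z(f) = f² + 10*f
m(p) = -12/7 (m(p) = -2 + 2/7 = -12/7)
z(-1 + 1)*(-91) + m(-7) = ((-1 + 1)*(10 + (-1 + 1)))*(-91) - 12/7 = (0*(10 + 0))*(-91) - 12/7 = (0*10)*(-91) - 12/7 = 0*(-91) - 12/7 = 0 - 12/7 = -12/7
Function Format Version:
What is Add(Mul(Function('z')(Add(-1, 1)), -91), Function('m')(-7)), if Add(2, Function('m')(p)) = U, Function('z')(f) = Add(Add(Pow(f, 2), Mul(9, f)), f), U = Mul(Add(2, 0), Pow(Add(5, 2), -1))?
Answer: Rational(-12, 7) ≈ -1.7143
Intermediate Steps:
U = Rational(2, 7) (U = Mul(2, Pow(7, -1)) = Mul(2, Rational(1, 7)) = Rational(2, 7) ≈ 0.28571)
Function('z')(f) = Add(Pow(f, 2), Mul(10, f))
Function('m')(p) = Rational(-12, 7) (Function('m')(p) = Add(-2, Rational(2, 7)) = Rational(-12, 7))
Add(Mul(Function('z')(Add(-1, 1)), -91), Function('m')(-7)) = Add(Mul(Mul(Add(-1, 1), Add(10, Add(-1, 1))), -91), Rational(-12, 7)) = Add(Mul(Mul(0, Add(10, 0)), -91), Rational(-12, 7)) = Add(Mul(Mul(0, 10), -91), Rational(-12, 7)) = Add(Mul(0, -91), Rational(-12, 7)) = Add(0, Rational(-12, 7)) = Rational(-12, 7)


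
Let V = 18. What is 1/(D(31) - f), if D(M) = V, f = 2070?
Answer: -1/2052 ≈ -0.00048733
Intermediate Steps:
D(M) = 18
1/(D(31) - f) = 1/(18 - 1*2070) = 1/(18 - 2070) = 1/(-2052) = -1/2052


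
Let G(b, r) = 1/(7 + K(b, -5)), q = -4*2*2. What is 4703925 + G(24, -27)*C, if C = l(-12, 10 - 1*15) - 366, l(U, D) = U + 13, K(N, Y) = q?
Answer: 42335690/9 ≈ 4.7040e+6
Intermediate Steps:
q = -16 (q = -8*2 = -16)
K(N, Y) = -16
l(U, D) = 13 + U
G(b, r) = -⅑ (G(b, r) = 1/(7 - 16) = 1/(-9) = -⅑)
C = -365 (C = (13 - 12) - 366 = 1 - 366 = -365)
4703925 + G(24, -27)*C = 4703925 - ⅑*(-365) = 4703925 + 365/9 = 42335690/9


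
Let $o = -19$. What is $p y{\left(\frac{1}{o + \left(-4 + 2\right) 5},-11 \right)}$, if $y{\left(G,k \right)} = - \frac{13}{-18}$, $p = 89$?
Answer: $\frac{1157}{18} \approx 64.278$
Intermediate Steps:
$y{\left(G,k \right)} = \frac{13}{18}$ ($y{\left(G,k \right)} = \left(-13\right) \left(- \frac{1}{18}\right) = \frac{13}{18}$)
$p y{\left(\frac{1}{o + \left(-4 + 2\right) 5},-11 \right)} = 89 \cdot \frac{13}{18} = \frac{1157}{18}$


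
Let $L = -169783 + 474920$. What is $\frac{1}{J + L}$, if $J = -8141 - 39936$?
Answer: $\frac{1}{257060} \approx 3.8901 \cdot 10^{-6}$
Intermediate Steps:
$J = -48077$ ($J = -8141 - 39936 = -48077$)
$L = 305137$
$\frac{1}{J + L} = \frac{1}{-48077 + 305137} = \frac{1}{257060}$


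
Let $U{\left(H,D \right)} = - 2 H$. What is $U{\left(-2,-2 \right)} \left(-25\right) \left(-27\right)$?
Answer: $2700$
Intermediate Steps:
$U{\left(-2,-2 \right)} \left(-25\right) \left(-27\right) = \left(-2\right) \left(-2\right) \left(-25\right) \left(-27\right) = 4 \left(-25\right) \left(-27\right) = \left(-100\right) \left(-27\right) = 2700$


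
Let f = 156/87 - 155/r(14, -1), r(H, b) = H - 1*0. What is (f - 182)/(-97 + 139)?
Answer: -77659/17052 ≈ -4.5542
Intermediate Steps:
r(H, b) = H (r(H, b) = H + 0 = H)
f = -3767/406 (f = 156/87 - 155/14 = 156*(1/87) - 155*1/14 = 52/29 - 155/14 = -3767/406 ≈ -9.2783)
(f - 182)/(-97 + 139) = (-3767/406 - 182)/(-97 + 139) = -77659/406/42 = -77659/406*1/42 = -77659/17052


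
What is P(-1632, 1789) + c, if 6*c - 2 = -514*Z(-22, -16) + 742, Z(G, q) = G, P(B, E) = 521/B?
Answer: 1092541/544 ≈ 2008.3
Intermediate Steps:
c = 6026/3 (c = 1/3 + (-514*(-22) + 742)/6 = 1/3 + (11308 + 742)/6 = 1/3 + (1/6)*12050 = 1/3 + 6025/3 = 6026/3 ≈ 2008.7)
P(-1632, 1789) + c = 521/(-1632) + 6026/3 = 521*(-1/1632) + 6026/3 = -521/1632 + 6026/3 = 1092541/544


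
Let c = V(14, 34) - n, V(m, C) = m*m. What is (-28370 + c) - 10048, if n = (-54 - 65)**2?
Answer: -52383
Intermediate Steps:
V(m, C) = m**2
n = 14161 (n = (-119)**2 = 14161)
c = -13965 (c = 14**2 - 1*14161 = 196 - 14161 = -13965)
(-28370 + c) - 10048 = (-28370 - 13965) - 10048 = -42335 - 10048 = -52383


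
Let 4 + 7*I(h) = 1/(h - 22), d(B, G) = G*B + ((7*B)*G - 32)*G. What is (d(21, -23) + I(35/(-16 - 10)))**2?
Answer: 109883982545500900/18054001 ≈ 6.0864e+9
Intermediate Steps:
d(B, G) = B*G + G*(-32 + 7*B*G) (d(B, G) = B*G + (7*B*G - 32)*G = B*G + (-32 + 7*B*G)*G = B*G + G*(-32 + 7*B*G))
I(h) = -4/7 + 1/(7*(-22 + h)) (I(h) = -4/7 + 1/(7*(h - 22)) = -4/7 + 1/(7*(-22 + h)))
(d(21, -23) + I(35/(-16 - 10)))**2 = (-23*(-32 + 21 + 7*21*(-23)) + (89 - 140/(-16 - 10))/(7*(-22 + 35/(-16 - 10))))**2 = (-23*(-32 + 21 - 3381) + (89 - 140/(-26))/(7*(-22 + 35/(-26))))**2 = (-23*(-3392) + (89 - 140*(-1)/26)/(7*(-22 + 35*(-1/26))))**2 = (78016 + (89 - 4*(-35/26))/(7*(-22 - 35/26)))**2 = (78016 + (89 + 70/13)/(7*(-607/26)))**2 = (78016 + (1/7)*(-26/607)*(1227/13))**2 = (78016 - 2454/4249)**2 = (331487530/4249)**2 = 109883982545500900/18054001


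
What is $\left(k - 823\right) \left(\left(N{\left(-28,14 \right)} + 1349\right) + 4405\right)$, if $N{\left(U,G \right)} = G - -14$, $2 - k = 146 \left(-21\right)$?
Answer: $12980590$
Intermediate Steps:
$k = 3068$ ($k = 2 - 146 \left(-21\right) = 2 - -3066 = 2 + 3066 = 3068$)
$N{\left(U,G \right)} = 14 + G$ ($N{\left(U,G \right)} = G + \left(-11 + 25\right) = G + 14 = 14 + G$)
$\left(k - 823\right) \left(\left(N{\left(-28,14 \right)} + 1349\right) + 4405\right) = \left(3068 - 823\right) \left(\left(\left(14 + 14\right) + 1349\right) + 4405\right) = 2245 \left(\left(28 + 1349\right) + 4405\right) = 2245 \left(1377 + 4405\right) = 2245 \cdot 5782 = 12980590$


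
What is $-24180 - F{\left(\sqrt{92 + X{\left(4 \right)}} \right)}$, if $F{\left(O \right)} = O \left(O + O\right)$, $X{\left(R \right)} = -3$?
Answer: $-24358$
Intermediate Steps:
$F{\left(O \right)} = 2 O^{2}$ ($F{\left(O \right)} = O 2 O = 2 O^{2}$)
$-24180 - F{\left(\sqrt{92 + X{\left(4 \right)}} \right)} = -24180 - 2 \left(\sqrt{92 - 3}\right)^{2} = -24180 - 2 \left(\sqrt{89}\right)^{2} = -24180 - 2 \cdot 89 = -24180 - 178 = -24358$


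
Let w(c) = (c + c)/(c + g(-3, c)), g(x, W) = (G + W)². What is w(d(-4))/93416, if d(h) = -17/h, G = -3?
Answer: 17/1085961 ≈ 1.5654e-5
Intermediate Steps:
g(x, W) = (-3 + W)²
w(c) = 2*c/(c + (-3 + c)²) (w(c) = (c + c)/(c + (-3 + c)²) = (2*c)/(c + (-3 + c)²) = 2*c/(c + (-3 + c)²))
w(d(-4))/93416 = (2*(-17/(-4))/(-17/(-4) + (-3 - 17/(-4))²))/93416 = (2*(-17*(-¼))/(-17*(-¼) + (-3 - 17*(-¼))²))*(1/93416) = (2*(17/4)/(17/4 + (-3 + 17/4)²))*(1/93416) = (2*(17/4)/(17/4 + (5/4)²))*(1/93416) = (2*(17/4)/(17/4 + 25/16))*(1/93416) = (2*(17/4)/(93/16))*(1/93416) = (2*(17/4)*(16/93))*(1/93416) = (136/93)*(1/93416) = 17/1085961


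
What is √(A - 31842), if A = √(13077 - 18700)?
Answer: √(-31842 + I*√5623) ≈ 0.21 + 178.44*I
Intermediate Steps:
A = I*√5623 (A = √(-5623) = I*√5623 ≈ 74.987*I)
√(A - 31842) = √(I*√5623 - 31842) = √(-31842 + I*√5623)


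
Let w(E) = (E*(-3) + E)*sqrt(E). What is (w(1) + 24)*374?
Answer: 8228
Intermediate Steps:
w(E) = -2*E**(3/2) (w(E) = (-3*E + E)*sqrt(E) = (-2*E)*sqrt(E) = -2*E**(3/2))
(w(1) + 24)*374 = (-2*1**(3/2) + 24)*374 = (-2*1 + 24)*374 = (-2 + 24)*374 = 22*374 = 8228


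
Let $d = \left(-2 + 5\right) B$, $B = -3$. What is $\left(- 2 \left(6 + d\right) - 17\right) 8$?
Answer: $-88$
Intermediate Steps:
$d = -9$ ($d = \left(-2 + 5\right) \left(-3\right) = 3 \left(-3\right) = -9$)
$\left(- 2 \left(6 + d\right) - 17\right) 8 = \left(- 2 \left(6 - 9\right) - 17\right) 8 = \left(\left(-2\right) \left(-3\right) - 17\right) 8 = \left(6 - 17\right) 8 = \left(-11\right) 8 = -88$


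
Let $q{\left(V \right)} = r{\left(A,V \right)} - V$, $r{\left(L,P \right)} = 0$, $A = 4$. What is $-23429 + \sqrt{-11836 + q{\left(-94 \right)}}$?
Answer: $-23429 + i \sqrt{11742} \approx -23429.0 + 108.36 i$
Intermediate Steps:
$q{\left(V \right)} = - V$ ($q{\left(V \right)} = 0 - V = - V$)
$-23429 + \sqrt{-11836 + q{\left(-94 \right)}} = -23429 + \sqrt{-11836 - -94} = -23429 + \sqrt{-11836 + 94} = -23429 + \sqrt{-11742} = -23429 + i \sqrt{11742}$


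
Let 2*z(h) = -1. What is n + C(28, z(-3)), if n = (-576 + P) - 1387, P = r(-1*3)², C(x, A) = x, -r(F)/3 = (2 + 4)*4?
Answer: 3249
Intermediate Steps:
z(h) = -½ (z(h) = (½)*(-1) = -½)
r(F) = -72 (r(F) = -3*(2 + 4)*4 = -18*4 = -3*24 = -72)
P = 5184 (P = (-72)² = 5184)
n = 3221 (n = (-576 + 5184) - 1387 = 4608 - 1387 = 3221)
n + C(28, z(-3)) = 3221 + 28 = 3249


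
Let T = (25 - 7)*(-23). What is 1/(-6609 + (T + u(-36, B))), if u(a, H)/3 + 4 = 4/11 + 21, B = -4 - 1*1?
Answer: -11/76680 ≈ -0.00014345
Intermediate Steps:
B = -5 (B = -4 - 1 = -5)
u(a, H) = 573/11 (u(a, H) = -12 + 3*(4/11 + 21) = -12 + 3*(235/11) = -12 + 705/11 = 573/11)
T = -414 (T = 18*(-23) = -414)
1/(-6609 + (T + u(-36, B))) = 1/(-6609 + (-414 + 573/11)) = 1/(-6609 - 3981/11) = 1/(-76680/11) = -11/76680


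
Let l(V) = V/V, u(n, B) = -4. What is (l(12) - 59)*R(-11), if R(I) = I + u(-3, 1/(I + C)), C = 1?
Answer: 870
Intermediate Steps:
R(I) = -4 + I (R(I) = I - 4 = -4 + I)
l(V) = 1
(l(12) - 59)*R(-11) = (1 - 59)*(-4 - 11) = -58*(-15) = 870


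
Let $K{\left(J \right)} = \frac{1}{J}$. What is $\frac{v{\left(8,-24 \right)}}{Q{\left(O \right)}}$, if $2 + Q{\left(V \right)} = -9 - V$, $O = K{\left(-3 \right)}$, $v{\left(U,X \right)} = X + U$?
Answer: $\frac{3}{2} \approx 1.5$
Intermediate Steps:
$v{\left(U,X \right)} = U + X$
$O = - \frac{1}{3}$ ($O = \frac{1}{-3} = - \frac{1}{3} \approx -0.33333$)
$Q{\left(V \right)} = -11 - V$ ($Q{\left(V \right)} = -2 - \left(9 + V\right) = -11 - V$)
$\frac{v{\left(8,-24 \right)}}{Q{\left(O \right)}} = \frac{8 - 24}{-11 - - \frac{1}{3}} = - \frac{16}{-11 + \frac{1}{3}} = - \frac{16}{- \frac{32}{3}} = \left(-16\right) \left(- \frac{3}{32}\right) = \frac{3}{2}$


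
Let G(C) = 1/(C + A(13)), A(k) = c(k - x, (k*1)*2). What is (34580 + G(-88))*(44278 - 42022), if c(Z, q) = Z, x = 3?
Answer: 1014161864/13 ≈ 7.8012e+7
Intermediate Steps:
A(k) = -3 + k (A(k) = k - 1*3 = k - 3 = -3 + k)
G(C) = 1/(10 + C) (G(C) = 1/(C + (-3 + 13)) = 1/(C + 10) = 1/(10 + C))
(34580 + G(-88))*(44278 - 42022) = (34580 + 1/(10 - 88))*(44278 - 42022) = (34580 + 1/(-78))*2256 = (34580 - 1/78)*2256 = (2697239/78)*2256 = 1014161864/13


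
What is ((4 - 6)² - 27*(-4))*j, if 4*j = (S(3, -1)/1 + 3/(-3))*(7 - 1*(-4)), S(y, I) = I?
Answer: -616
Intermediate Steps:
j = -11/2 (j = ((-1/1 + 3/(-3))*(7 - 1*(-4)))/4 = ((-1*1 + 3*(-⅓))*(7 + 4))/4 = ((-1 - 1)*11)/4 = (-2*11)/4 = (¼)*(-22) = -11/2 ≈ -5.5000)
((4 - 6)² - 27*(-4))*j = ((4 - 6)² - 27*(-4))*(-11/2) = ((-2)² + 108)*(-11/2) = (4 + 108)*(-11/2) = 112*(-11/2) = -616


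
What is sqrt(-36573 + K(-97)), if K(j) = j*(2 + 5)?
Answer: 2*I*sqrt(9313) ≈ 193.01*I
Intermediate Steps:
K(j) = 7*j (K(j) = j*7 = 7*j)
sqrt(-36573 + K(-97)) = sqrt(-36573 + 7*(-97)) = sqrt(-36573 - 679) = sqrt(-37252) = 2*I*sqrt(9313)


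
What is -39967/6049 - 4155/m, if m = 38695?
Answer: -314331332/46813211 ≈ -6.7146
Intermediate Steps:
-39967/6049 - 4155/m = -39967/6049 - 4155/38695 = -39967*1/6049 - 4155*1/38695 = -39967/6049 - 831/7739 = -314331332/46813211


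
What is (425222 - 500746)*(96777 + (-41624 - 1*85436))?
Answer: 2287093292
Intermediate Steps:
(425222 - 500746)*(96777 + (-41624 - 1*85436)) = -75524*(96777 + (-41624 - 85436)) = -75524*(96777 - 127060) = -75524*(-30283) = 2287093292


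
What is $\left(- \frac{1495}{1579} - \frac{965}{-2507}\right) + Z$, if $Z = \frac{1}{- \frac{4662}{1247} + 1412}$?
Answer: $- \frac{3901038435869}{6951622840406} \approx -0.56117$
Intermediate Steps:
$Z = \frac{1247}{1756102}$ ($Z = \frac{1}{\left(-4662\right) \frac{1}{1247} + 1412} = \frac{1}{- \frac{4662}{1247} + 1412} = \frac{1}{\frac{1756102}{1247}} = \frac{1247}{1756102} \approx 0.0007101$)
$\left(- \frac{1495}{1579} - \frac{965}{-2507}\right) + Z = \left(- \frac{1495}{1579} - \frac{965}{-2507}\right) + \frac{1247}{1756102} = \left(\left(-1495\right) \frac{1}{1579} - - \frac{965}{2507}\right) + \frac{1247}{1756102} = \left(- \frac{1495}{1579} + \frac{965}{2507}\right) + \frac{1247}{1756102} = - \frac{2224230}{3958553} + \frac{1247}{1756102} = - \frac{3901038435869}{6951622840406}$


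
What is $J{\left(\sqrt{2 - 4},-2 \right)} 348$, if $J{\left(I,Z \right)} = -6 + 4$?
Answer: $-696$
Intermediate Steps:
$J{\left(I,Z \right)} = -2$
$J{\left(\sqrt{2 - 4},-2 \right)} 348 = \left(-2\right) 348 = -696$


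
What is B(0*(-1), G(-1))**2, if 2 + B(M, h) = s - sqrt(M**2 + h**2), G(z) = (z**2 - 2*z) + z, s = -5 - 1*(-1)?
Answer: 64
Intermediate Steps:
s = -4 (s = -5 + 1 = -4)
G(z) = z**2 - z
B(M, h) = -6 - sqrt(M**2 + h**2) (B(M, h) = -2 + (-4 - sqrt(M**2 + h**2)) = -6 - sqrt(M**2 + h**2))
B(0*(-1), G(-1))**2 = (-6 - sqrt((0*(-1))**2 + (-(-1 - 1))**2))**2 = (-6 - sqrt(0**2 + (-1*(-2))**2))**2 = (-6 - sqrt(0 + 2**2))**2 = (-6 - sqrt(0 + 4))**2 = (-6 - sqrt(4))**2 = (-6 - 1*2)**2 = (-6 - 2)**2 = (-8)**2 = 64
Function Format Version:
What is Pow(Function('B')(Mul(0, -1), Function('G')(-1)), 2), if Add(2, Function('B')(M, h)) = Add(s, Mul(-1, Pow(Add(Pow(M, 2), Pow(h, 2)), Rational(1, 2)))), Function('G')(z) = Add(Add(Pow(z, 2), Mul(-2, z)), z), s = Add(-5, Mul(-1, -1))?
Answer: 64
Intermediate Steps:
s = -4 (s = Add(-5, 1) = -4)
Function('G')(z) = Add(Pow(z, 2), Mul(-1, z))
Function('B')(M, h) = Add(-6, Mul(-1, Pow(Add(Pow(M, 2), Pow(h, 2)), Rational(1, 2)))) (Function('B')(M, h) = Add(-2, Add(-4, Mul(-1, Pow(Add(Pow(M, 2), Pow(h, 2)), Rational(1, 2))))) = Add(-6, Mul(-1, Pow(Add(Pow(M, 2), Pow(h, 2)), Rational(1, 2)))))
Pow(Function('B')(Mul(0, -1), Function('G')(-1)), 2) = Pow(Add(-6, Mul(-1, Pow(Add(Pow(Mul(0, -1), 2), Pow(Mul(-1, Add(-1, -1)), 2)), Rational(1, 2)))), 2) = Pow(Add(-6, Mul(-1, Pow(Add(Pow(0, 2), Pow(Mul(-1, -2), 2)), Rational(1, 2)))), 2) = Pow(Add(-6, Mul(-1, Pow(Add(0, Pow(2, 2)), Rational(1, 2)))), 2) = Pow(Add(-6, Mul(-1, Pow(Add(0, 4), Rational(1, 2)))), 2) = Pow(Add(-6, Mul(-1, Pow(4, Rational(1, 2)))), 2) = Pow(Add(-6, Mul(-1, 2)), 2) = Pow(Add(-6, -2), 2) = Pow(-8, 2) = 64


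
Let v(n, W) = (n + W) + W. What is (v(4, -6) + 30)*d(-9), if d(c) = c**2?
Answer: 1782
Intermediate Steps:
v(n, W) = n + 2*W (v(n, W) = (W + n) + W = n + 2*W)
(v(4, -6) + 30)*d(-9) = ((4 + 2*(-6)) + 30)*(-9)**2 = ((4 - 12) + 30)*81 = (-8 + 30)*81 = 22*81 = 1782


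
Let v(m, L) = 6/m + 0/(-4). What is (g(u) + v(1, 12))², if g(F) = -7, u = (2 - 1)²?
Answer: 1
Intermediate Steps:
u = 1 (u = 1² = 1)
v(m, L) = 6/m (v(m, L) = 6/m + 0*(-¼) = 6/m + 0 = 6/m)
(g(u) + v(1, 12))² = (-7 + 6/1)² = (-7 + 6*1)² = (-7 + 6)² = (-1)² = 1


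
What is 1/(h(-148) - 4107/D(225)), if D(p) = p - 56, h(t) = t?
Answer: -169/29119 ≈ -0.0058038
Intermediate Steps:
D(p) = -56 + p
1/(h(-148) - 4107/D(225)) = 1/(-148 - 4107/(-56 + 225)) = 1/(-148 - 4107/169) = 1/(-29119/169) = -169/29119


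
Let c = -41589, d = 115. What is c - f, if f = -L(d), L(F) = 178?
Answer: -41411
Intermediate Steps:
f = -178 (f = -1*178 = -178)
c - f = -41589 - 1*(-178) = -41589 + 178 = -41411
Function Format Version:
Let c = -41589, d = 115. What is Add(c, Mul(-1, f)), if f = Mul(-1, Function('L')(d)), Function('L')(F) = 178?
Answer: -41411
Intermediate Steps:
f = -178 (f = Mul(-1, 178) = -178)
Add(c, Mul(-1, f)) = Add(-41589, Mul(-1, -178)) = Add(-41589, 178) = -41411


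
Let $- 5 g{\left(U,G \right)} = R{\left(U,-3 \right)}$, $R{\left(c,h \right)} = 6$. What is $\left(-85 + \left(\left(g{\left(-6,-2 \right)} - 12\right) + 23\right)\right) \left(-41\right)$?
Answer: $\frac{15416}{5} \approx 3083.2$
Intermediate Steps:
$g{\left(U,G \right)} = - \frac{6}{5}$ ($g{\left(U,G \right)} = \left(- \frac{1}{5}\right) 6 = - \frac{6}{5}$)
$\left(-85 + \left(\left(g{\left(-6,-2 \right)} - 12\right) + 23\right)\right) \left(-41\right) = \left(-85 + \left(\left(- \frac{6}{5} - 12\right) + 23\right)\right) \left(-41\right) = \left(-85 + \left(- \frac{66}{5} + 23\right)\right) \left(-41\right) = \left(-85 + \frac{49}{5}\right) \left(-41\right) = \left(- \frac{376}{5}\right) \left(-41\right) = \frac{15416}{5}$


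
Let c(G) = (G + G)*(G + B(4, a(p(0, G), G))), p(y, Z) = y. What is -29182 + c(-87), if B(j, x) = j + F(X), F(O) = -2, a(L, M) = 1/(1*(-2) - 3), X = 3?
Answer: -14392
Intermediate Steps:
a(L, M) = -1/5 (a(L, M) = 1/(-2 - 3) = 1/(-5) = -1/5)
B(j, x) = -2 + j (B(j, x) = j - 2 = -2 + j)
c(G) = 2*G*(2 + G) (c(G) = (G + G)*(G + (-2 + 4)) = (2*G)*(G + 2) = (2*G)*(2 + G) = 2*G*(2 + G))
-29182 + c(-87) = -29182 + 2*(-87)*(2 - 87) = -29182 + 2*(-87)*(-85) = -29182 + 14790 = -14392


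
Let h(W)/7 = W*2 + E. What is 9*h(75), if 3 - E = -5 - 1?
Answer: 10017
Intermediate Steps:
E = 9 (E = 3 - (-5 - 1) = 3 - 1*(-6) = 3 + 6 = 9)
h(W) = 63 + 14*W (h(W) = 7*(W*2 + 9) = 7*(2*W + 9) = 7*(9 + 2*W) = 63 + 14*W)
9*h(75) = 9*(63 + 14*75) = 9*(63 + 1050) = 9*1113 = 10017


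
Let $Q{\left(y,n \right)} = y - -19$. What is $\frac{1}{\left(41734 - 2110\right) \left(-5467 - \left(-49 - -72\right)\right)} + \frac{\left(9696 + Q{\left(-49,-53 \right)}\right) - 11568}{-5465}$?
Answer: $\frac{82750602011}{237766585680} \approx 0.34803$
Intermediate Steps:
$Q{\left(y,n \right)} = 19 + y$ ($Q{\left(y,n \right)} = y + 19 = 19 + y$)
$\frac{1}{\left(41734 - 2110\right) \left(-5467 - \left(-49 - -72\right)\right)} + \frac{\left(9696 + Q{\left(-49,-53 \right)}\right) - 11568}{-5465} = \frac{1}{\left(41734 - 2110\right) \left(-5467 - \left(-49 - -72\right)\right)} + \frac{\left(9696 + \left(19 - 49\right)\right) - 11568}{-5465} = \frac{1}{39624 \left(-5467 - \left(-49 + 72\right)\right)} + \left(\left(9696 - 30\right) - 11568\right) \left(- \frac{1}{5465}\right) = \frac{1}{39624 \left(-5467 - 23\right)} + \left(9666 - 11568\right) \left(- \frac{1}{5465}\right) = \frac{1}{39624 \left(-5467 - 23\right)} - - \frac{1902}{5465} = \frac{1}{39624 \left(-5490\right)} + \frac{1902}{5465} = \frac{1}{39624} \left(- \frac{1}{5490}\right) + \frac{1902}{5465} = - \frac{1}{217535760} + \frac{1902}{5465} = \frac{82750602011}{237766585680}$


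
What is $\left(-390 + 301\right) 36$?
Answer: $-3204$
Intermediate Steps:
$\left(-390 + 301\right) 36 = \left(-89\right) 36 = -3204$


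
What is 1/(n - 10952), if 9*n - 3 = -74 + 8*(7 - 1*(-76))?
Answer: -9/97975 ≈ -9.1860e-5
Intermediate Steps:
n = 593/9 (n = ⅓ + (-74 + 8*(7 - 1*(-76)))/9 = ⅓ + (-74 + 8*(7 + 76))/9 = ⅓ + (-74 + 8*83)/9 = ⅓ + (-74 + 664)/9 = ⅓ + (⅑)*590 = ⅓ + 590/9 = 593/9 ≈ 65.889)
1/(n - 10952) = 1/(593/9 - 10952) = 1/(-97975/9) = -9/97975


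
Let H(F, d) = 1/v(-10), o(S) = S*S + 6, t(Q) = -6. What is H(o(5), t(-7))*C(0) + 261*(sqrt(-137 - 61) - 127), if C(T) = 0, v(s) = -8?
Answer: -33147 + 783*I*sqrt(22) ≈ -33147.0 + 3672.6*I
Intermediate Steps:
o(S) = 6 + S**2 (o(S) = S**2 + 6 = 6 + S**2)
H(F, d) = -1/8 (H(F, d) = 1/(-8) = -1/8)
H(o(5), t(-7))*C(0) + 261*(sqrt(-137 - 61) - 127) = -1/8*0 + 261*(sqrt(-137 - 61) - 127) = 0 + 261*(sqrt(-198) - 127) = 0 + 261*(3*I*sqrt(22) - 127) = 0 + 261*(-127 + 3*I*sqrt(22)) = 0 + (-33147 + 783*I*sqrt(22)) = -33147 + 783*I*sqrt(22)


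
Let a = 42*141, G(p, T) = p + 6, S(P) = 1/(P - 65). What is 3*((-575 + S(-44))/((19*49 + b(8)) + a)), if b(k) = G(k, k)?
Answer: -20892/83167 ≈ -0.25121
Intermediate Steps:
S(P) = 1/(-65 + P)
G(p, T) = 6 + p
b(k) = 6 + k
a = 5922
3*((-575 + S(-44))/((19*49 + b(8)) + a)) = 3*((-575 + 1/(-65 - 44))/((19*49 + (6 + 8)) + 5922)) = 3*((-575 + 1/(-109))/((931 + 14) + 5922)) = 3*((-575 - 1/109)/(945 + 5922)) = 3*(-62676/109/6867) = 3*(-62676/109*1/6867) = 3*(-6964/83167) = -20892/83167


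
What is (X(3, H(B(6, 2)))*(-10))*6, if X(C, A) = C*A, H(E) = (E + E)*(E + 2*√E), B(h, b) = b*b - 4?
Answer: 0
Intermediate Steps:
B(h, b) = -4 + b² (B(h, b) = b² - 4 = -4 + b²)
H(E) = 2*E*(E + 2*√E) (H(E) = (2*E)*(E + 2*√E) = 2*E*(E + 2*√E))
X(C, A) = A*C
(X(3, H(B(6, 2)))*(-10))*6 = (((2*(-4 + 2²)² + 4*(-4 + 2²)^(3/2))*3)*(-10))*6 = (((2*(-4 + 4)² + 4*(-4 + 4)^(3/2))*3)*(-10))*6 = (((2*0² + 4*0^(3/2))*3)*(-10))*6 = (((2*0 + 4*0)*3)*(-10))*6 = (((0 + 0)*3)*(-10))*6 = ((0*3)*(-10))*6 = (0*(-10))*6 = 0*6 = 0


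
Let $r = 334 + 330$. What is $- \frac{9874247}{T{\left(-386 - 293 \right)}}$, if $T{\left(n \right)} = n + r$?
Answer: $\frac{9874247}{15} \approx 6.5828 \cdot 10^{5}$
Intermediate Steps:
$r = 664$
$T{\left(n \right)} = 664 + n$ ($T{\left(n \right)} = n + 664 = 664 + n$)
$- \frac{9874247}{T{\left(-386 - 293 \right)}} = - \frac{9874247}{664 - 679} = - \frac{9874247}{-15} = \left(-9874247\right) \left(- \frac{1}{15}\right) = \frac{9874247}{15}$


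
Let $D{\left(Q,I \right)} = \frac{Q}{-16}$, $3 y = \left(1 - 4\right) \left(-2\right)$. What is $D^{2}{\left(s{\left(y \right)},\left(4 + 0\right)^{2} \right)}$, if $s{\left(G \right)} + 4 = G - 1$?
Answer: $\frac{9}{256} \approx 0.035156$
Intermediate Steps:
$y = 2$ ($y = \frac{\left(1 - 4\right) \left(-2\right)}{3} = \frac{\left(-3\right) \left(-2\right)}{3} = \frac{1}{3} \cdot 6 = 2$)
$s{\left(G \right)} = -5 + G$ ($s{\left(G \right)} = -4 + \left(G - 1\right) = -4 + \left(-1 + G\right) = -5 + G$)
$D{\left(Q,I \right)} = - \frac{Q}{16}$ ($D{\left(Q,I \right)} = Q \left(- \frac{1}{16}\right) = - \frac{Q}{16}$)
$D^{2}{\left(s{\left(y \right)},\left(4 + 0\right)^{2} \right)} = \left(- \frac{-5 + 2}{16}\right)^{2} = \left(\left(- \frac{1}{16}\right) \left(-3\right)\right)^{2} = \left(\frac{3}{16}\right)^{2} = \frac{9}{256}$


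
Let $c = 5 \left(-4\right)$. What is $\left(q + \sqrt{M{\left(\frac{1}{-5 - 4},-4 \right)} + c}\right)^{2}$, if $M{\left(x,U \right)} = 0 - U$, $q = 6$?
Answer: $20 + 48 i \approx 20.0 + 48.0 i$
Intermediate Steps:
$M{\left(x,U \right)} = - U$
$c = -20$
$\left(q + \sqrt{M{\left(\frac{1}{-5 - 4},-4 \right)} + c}\right)^{2} = \left(6 + \sqrt{\left(-1\right) \left(-4\right) - 20}\right)^{2} = \left(6 + \sqrt{4 - 20}\right)^{2} = \left(6 + \sqrt{-16}\right)^{2} = \left(6 + 4 i\right)^{2}$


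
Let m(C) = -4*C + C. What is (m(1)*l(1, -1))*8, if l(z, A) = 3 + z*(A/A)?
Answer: -96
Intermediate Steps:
l(z, A) = 3 + z (l(z, A) = 3 + z*1 = 3 + z)
m(C) = -3*C
(m(1)*l(1, -1))*8 = ((-3*1)*(3 + 1))*8 = -3*4*8 = -12*8 = -96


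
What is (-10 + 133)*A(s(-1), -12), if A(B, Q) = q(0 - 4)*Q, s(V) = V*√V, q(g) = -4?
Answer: 5904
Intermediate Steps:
s(V) = V^(3/2)
A(B, Q) = -4*Q
(-10 + 133)*A(s(-1), -12) = (-10 + 133)*(-4*(-12)) = 123*48 = 5904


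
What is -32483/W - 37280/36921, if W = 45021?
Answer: -959229241/554073447 ≈ -1.7312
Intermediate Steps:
-32483/W - 37280/36921 = -32483/45021 - 37280/36921 = -959229241/554073447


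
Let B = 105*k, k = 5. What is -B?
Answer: -525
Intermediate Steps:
B = 525 (B = 105*5 = 525)
-B = -1*525 = -525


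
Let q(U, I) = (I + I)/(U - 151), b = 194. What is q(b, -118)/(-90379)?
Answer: 236/3886297 ≈ 6.0726e-5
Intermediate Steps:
q(U, I) = 2*I/(-151 + U) (q(U, I) = (2*I)/(-151 + U) = 2*I/(-151 + U))
q(b, -118)/(-90379) = (2*(-118)/(-151 + 194))/(-90379) = (2*(-118)/43)*(-1/90379) = (2*(-118)*(1/43))*(-1/90379) = -236/43*(-1/90379) = 236/3886297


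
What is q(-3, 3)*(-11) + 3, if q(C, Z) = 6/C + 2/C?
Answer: 97/3 ≈ 32.333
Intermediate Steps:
q(C, Z) = 8/C
q(-3, 3)*(-11) + 3 = (8/(-3))*(-11) + 3 = (8*(-⅓))*(-11) + 3 = -8/3*(-11) + 3 = 88/3 + 3 = 97/3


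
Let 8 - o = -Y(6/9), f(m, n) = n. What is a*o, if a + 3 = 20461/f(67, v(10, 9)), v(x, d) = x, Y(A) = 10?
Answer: 183879/5 ≈ 36776.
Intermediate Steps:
a = 20431/10 (a = -3 + 20461/10 = 20431/10 ≈ 2043.1)
o = 18 (o = 8 - (-1)*10 = 8 - 1*(-10) = 8 + 10 = 18)
a*o = (20431/10)*18 = 183879/5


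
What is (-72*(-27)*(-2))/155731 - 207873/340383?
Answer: -11231893089/17669394991 ≈ -0.63567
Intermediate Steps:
(-72*(-27)*(-2))/155731 - 207873/340383 = (1944*(-2))*(1/155731) - 207873*1/340383 = -3888*1/155731 - 69291/113461 = -3888/155731 - 69291/113461 = -11231893089/17669394991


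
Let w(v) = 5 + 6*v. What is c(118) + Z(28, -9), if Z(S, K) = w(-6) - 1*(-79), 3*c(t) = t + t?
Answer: 380/3 ≈ 126.67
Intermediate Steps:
c(t) = 2*t/3 (c(t) = (t + t)/3 = (2*t)/3 = 2*t/3)
Z(S, K) = 48 (Z(S, K) = (5 + 6*(-6)) - 1*(-79) = (5 - 36) + 79 = -31 + 79 = 48)
c(118) + Z(28, -9) = (⅔)*118 + 48 = 236/3 + 48 = 380/3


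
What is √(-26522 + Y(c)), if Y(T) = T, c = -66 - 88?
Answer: 6*I*√741 ≈ 163.33*I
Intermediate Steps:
c = -154
√(-26522 + Y(c)) = √(-26522 - 154) = √(-26676) = 6*I*√741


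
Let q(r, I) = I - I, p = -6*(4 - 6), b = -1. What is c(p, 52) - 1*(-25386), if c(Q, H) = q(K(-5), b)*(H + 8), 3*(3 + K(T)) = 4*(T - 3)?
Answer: 25386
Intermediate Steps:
K(T) = -7 + 4*T/3 (K(T) = -3 + (4*(T - 3))/3 = -3 + (4*(-3 + T))/3 = -3 + (-12 + 4*T)/3 = -3 + (-4 + 4*T/3) = -7 + 4*T/3)
p = 12 (p = -6*(-2) = 12)
q(r, I) = 0
c(Q, H) = 0 (c(Q, H) = 0*(H + 8) = 0*(8 + H) = 0)
c(p, 52) - 1*(-25386) = 0 - 1*(-25386) = 0 + 25386 = 25386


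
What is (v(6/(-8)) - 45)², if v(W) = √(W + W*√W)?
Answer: (180 - √6*√(-2 - I*√3))²/16 ≈ 1992.9 + 83.349*I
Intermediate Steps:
v(W) = √(W + W^(3/2))
(v(6/(-8)) - 45)² = (√(6/(-8) + (6/(-8))^(3/2)) - 45)² = (√(6*(-⅛) + (6*(-⅛))^(3/2)) - 45)² = (√(-¾ + (-¾)^(3/2)) - 45)² = (√(-¾ - 3*I*√3/8) - 45)² = (-45 + √(-¾ - 3*I*√3/8))²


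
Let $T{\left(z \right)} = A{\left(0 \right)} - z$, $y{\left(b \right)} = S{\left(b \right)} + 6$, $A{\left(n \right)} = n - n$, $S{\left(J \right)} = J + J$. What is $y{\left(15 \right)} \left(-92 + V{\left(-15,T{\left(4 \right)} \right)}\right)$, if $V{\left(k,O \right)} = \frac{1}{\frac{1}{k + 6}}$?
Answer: $-3636$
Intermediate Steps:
$S{\left(J \right)} = 2 J$
$A{\left(n \right)} = 0$
$y{\left(b \right)} = 6 + 2 b$ ($y{\left(b \right)} = 2 b + 6 = 6 + 2 b$)
$T{\left(z \right)} = - z$ ($T{\left(z \right)} = 0 - z = - z$)
$V{\left(k,O \right)} = 6 + k$ ($V{\left(k,O \right)} = \frac{1}{\frac{1}{6 + k}} = 6 + k$)
$y{\left(15 \right)} \left(-92 + V{\left(-15,T{\left(4 \right)} \right)}\right) = \left(6 + 2 \cdot 15\right) \left(-92 + \left(6 - 15\right)\right) = \left(6 + 30\right) \left(-92 - 9\right) = 36 \left(-101\right) = -3636$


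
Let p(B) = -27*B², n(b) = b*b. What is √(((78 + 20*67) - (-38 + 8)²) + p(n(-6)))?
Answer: I*√34474 ≈ 185.67*I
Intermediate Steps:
n(b) = b²
√(((78 + 20*67) - (-38 + 8)²) + p(n(-6))) = √(((78 + 20*67) - (-38 + 8)²) - 27*((-6)²)²) = √(((78 + 1340) - 1*(-30)²) - 27*36²) = √((1418 - 1*900) - 27*1296) = √((1418 - 900) - 34992) = √(518 - 34992) = √(-34474) = I*√34474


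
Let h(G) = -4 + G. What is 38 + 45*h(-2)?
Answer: -232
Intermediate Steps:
38 + 45*h(-2) = 38 + 45*(-4 - 2) = 38 + 45*(-6) = 38 - 270 = -232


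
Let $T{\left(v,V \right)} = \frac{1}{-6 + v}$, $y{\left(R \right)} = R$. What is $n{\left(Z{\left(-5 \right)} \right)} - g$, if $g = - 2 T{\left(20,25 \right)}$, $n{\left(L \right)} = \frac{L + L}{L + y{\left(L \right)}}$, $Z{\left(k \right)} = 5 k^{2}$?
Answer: $\frac{8}{7} \approx 1.1429$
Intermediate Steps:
$n{\left(L \right)} = 1$ ($n{\left(L \right)} = \frac{L + L}{L + L} = \frac{2 L}{2 L} = 2 L \frac{1}{2 L} = 1$)
$g = - \frac{1}{7}$ ($g = - \frac{2}{-6 + 20} = - \frac{2}{14} = \left(-2\right) \frac{1}{14} = - \frac{1}{7} \approx -0.14286$)
$n{\left(Z{\left(-5 \right)} \right)} - g = 1 - - \frac{1}{7} = 1 + \frac{1}{7} = \frac{8}{7}$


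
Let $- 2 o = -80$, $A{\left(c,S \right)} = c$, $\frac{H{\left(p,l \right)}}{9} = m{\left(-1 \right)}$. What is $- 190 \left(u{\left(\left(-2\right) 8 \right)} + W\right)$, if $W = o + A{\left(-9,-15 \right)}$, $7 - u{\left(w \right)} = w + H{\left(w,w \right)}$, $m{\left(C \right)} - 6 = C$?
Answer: $-1710$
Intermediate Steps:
$m{\left(C \right)} = 6 + C$
$H{\left(p,l \right)} = 45$ ($H{\left(p,l \right)} = 9 \left(6 - 1\right) = 9 \cdot 5 = 45$)
$u{\left(w \right)} = -38 - w$ ($u{\left(w \right)} = 7 - \left(w + 45\right) = 7 - \left(45 + w\right) = -38 - w$)
$o = 40$ ($o = \left(- \frac{1}{2}\right) \left(-80\right) = 40$)
$W = 31$ ($W = 40 - 9 = 31$)
$- 190 \left(u{\left(\left(-2\right) 8 \right)} + W\right) = - 190 \left(\left(-38 - \left(-2\right) 8\right) + 31\right) = - 190 \left(\left(-38 - -16\right) + 31\right) = - 190 \left(\left(-38 + 16\right) + 31\right) = - 190 \left(-22 + 31\right) = \left(-190\right) 9 = -1710$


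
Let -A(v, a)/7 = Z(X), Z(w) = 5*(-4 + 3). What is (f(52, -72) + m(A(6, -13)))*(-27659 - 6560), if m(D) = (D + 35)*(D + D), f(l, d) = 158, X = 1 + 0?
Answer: -173079702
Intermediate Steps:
X = 1
Z(w) = -5 (Z(w) = 5*(-1) = -5)
A(v, a) = 35 (A(v, a) = -7*(-5) = 35)
m(D) = 2*D*(35 + D) (m(D) = (35 + D)*(2*D) = 2*D*(35 + D))
(f(52, -72) + m(A(6, -13)))*(-27659 - 6560) = (158 + 2*35*(35 + 35))*(-27659 - 6560) = (158 + 2*35*70)*(-34219) = (158 + 4900)*(-34219) = 5058*(-34219) = -173079702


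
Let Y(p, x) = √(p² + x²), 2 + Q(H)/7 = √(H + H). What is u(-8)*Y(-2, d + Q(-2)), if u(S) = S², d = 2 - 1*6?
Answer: 128*√(33 - 126*I) ≈ 1156.4 - 892.56*I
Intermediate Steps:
d = -4 (d = 2 - 6 = -4)
Q(H) = -14 + 7*√2*√H (Q(H) = -14 + 7*√(H + H) = -14 + 7*√(2*H) = -14 + 7*(√2*√H) = -14 + 7*√2*√H)
u(-8)*Y(-2, d + Q(-2)) = (-8)²*√((-2)² + (-4 + (-14 + 7*√2*√(-2)))²) = 64*√(4 + (-4 + (-14 + 7*√2*(I*√2)))²) = 64*√(4 + (-4 + (-14 + 14*I))²) = 64*√(4 + (-18 + 14*I)²)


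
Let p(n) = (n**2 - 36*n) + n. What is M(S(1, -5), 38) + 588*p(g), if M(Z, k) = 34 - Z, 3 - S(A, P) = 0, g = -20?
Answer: 646831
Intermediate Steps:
S(A, P) = 3 (S(A, P) = 3 - 1*0 = 3 + 0 = 3)
p(n) = n**2 - 35*n
M(S(1, -5), 38) + 588*p(g) = (34 - 1*3) + 588*(-20*(-35 - 20)) = (34 - 3) + 588*(-20*(-55)) = 31 + 588*1100 = 31 + 646800 = 646831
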